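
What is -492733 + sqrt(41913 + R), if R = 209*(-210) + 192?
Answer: -492733 + I*sqrt(1785) ≈ -4.9273e+5 + 42.249*I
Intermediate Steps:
R = -43698 (R = -43890 + 192 = -43698)
-492733 + sqrt(41913 + R) = -492733 + sqrt(41913 - 43698) = -492733 + sqrt(-1785) = -492733 + I*sqrt(1785)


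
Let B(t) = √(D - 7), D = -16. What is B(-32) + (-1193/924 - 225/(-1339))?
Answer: -1389527/1237236 + I*√23 ≈ -1.1231 + 4.7958*I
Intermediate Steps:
B(t) = I*√23 (B(t) = √(-16 - 7) = √(-23) = I*√23)
B(-32) + (-1193/924 - 225/(-1339)) = I*√23 + (-1193/924 - 225/(-1339)) = I*√23 + (-1193*1/924 - 225*(-1/1339)) = I*√23 + (-1193/924 + 225/1339) = I*√23 - 1389527/1237236 = -1389527/1237236 + I*√23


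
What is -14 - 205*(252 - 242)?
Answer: -2064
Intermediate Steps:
-14 - 205*(252 - 242) = -14 - 205*10 = -14 - 2050 = -2064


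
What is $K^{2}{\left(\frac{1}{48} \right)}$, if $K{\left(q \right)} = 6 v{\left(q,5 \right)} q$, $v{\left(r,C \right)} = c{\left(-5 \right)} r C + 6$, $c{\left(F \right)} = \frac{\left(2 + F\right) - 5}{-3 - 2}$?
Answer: $\frac{1369}{2304} \approx 0.59418$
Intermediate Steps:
$c{\left(F \right)} = \frac{3}{5} - \frac{F}{5}$ ($c{\left(F \right)} = \frac{-3 + F}{-5} = \left(-3 + F\right) \left(- \frac{1}{5}\right) = \frac{3}{5} - \frac{F}{5}$)
$v{\left(r,C \right)} = 6 + \frac{8 C r}{5}$ ($v{\left(r,C \right)} = \left(\frac{3}{5} - -1\right) r C + 6 = \left(\frac{3}{5} + 1\right) r C + 6 = \frac{8 r}{5} C + 6 = \frac{8 C r}{5} + 6 = 6 + \frac{8 C r}{5}$)
$K{\left(q \right)} = q \left(36 + 48 q\right)$ ($K{\left(q \right)} = 6 \left(6 + \frac{8}{5} \cdot 5 q\right) q = 6 \left(6 + 8 q\right) q = \left(36 + 48 q\right) q = q \left(36 + 48 q\right)$)
$K^{2}{\left(\frac{1}{48} \right)} = \left(\frac{12 \left(3 + \frac{4}{48}\right)}{48}\right)^{2} = \left(12 \cdot \frac{1}{48} \left(3 + 4 \cdot \frac{1}{48}\right)\right)^{2} = \left(12 \cdot \frac{1}{48} \left(3 + \frac{1}{12}\right)\right)^{2} = \left(12 \cdot \frac{1}{48} \cdot \frac{37}{12}\right)^{2} = \left(\frac{37}{48}\right)^{2} = \frac{1369}{2304}$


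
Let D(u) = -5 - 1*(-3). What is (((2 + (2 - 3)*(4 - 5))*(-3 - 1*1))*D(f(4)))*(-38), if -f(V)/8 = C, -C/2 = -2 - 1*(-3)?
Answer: -912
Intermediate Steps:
C = -2 (C = -2*(-2 - 1*(-3)) = -2*(-2 + 3) = -2*1 = -2)
f(V) = 16 (f(V) = -8*(-2) = 16)
D(u) = -2 (D(u) = -5 + 3 = -2)
(((2 + (2 - 3)*(4 - 5))*(-3 - 1*1))*D(f(4)))*(-38) = (((2 + (2 - 3)*(4 - 5))*(-3 - 1*1))*(-2))*(-38) = (((2 - 1*(-1))*(-3 - 1))*(-2))*(-38) = (((2 + 1)*(-4))*(-2))*(-38) = ((3*(-4))*(-2))*(-38) = -12*(-2)*(-38) = 24*(-38) = -912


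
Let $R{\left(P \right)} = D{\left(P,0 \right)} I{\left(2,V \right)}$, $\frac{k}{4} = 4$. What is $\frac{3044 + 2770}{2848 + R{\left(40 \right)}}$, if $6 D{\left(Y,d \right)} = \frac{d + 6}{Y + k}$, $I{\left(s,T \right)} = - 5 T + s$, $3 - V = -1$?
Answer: $\frac{162792}{79735} \approx 2.0417$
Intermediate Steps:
$k = 16$ ($k = 4 \cdot 4 = 16$)
$V = 4$ ($V = 3 - -1 = 3 + 1 = 4$)
$I{\left(s,T \right)} = s - 5 T$
$D{\left(Y,d \right)} = \frac{6 + d}{6 \left(16 + Y\right)}$ ($D{\left(Y,d \right)} = \frac{\left(d + 6\right) \frac{1}{Y + 16}}{6} = \frac{\left(6 + d\right) \frac{1}{16 + Y}}{6} = \frac{\frac{1}{16 + Y} \left(6 + d\right)}{6} = \frac{6 + d}{6 \left(16 + Y\right)}$)
$R{\left(P \right)} = - \frac{18}{16 + P}$ ($R{\left(P \right)} = \frac{6 + 0}{6 \left(16 + P\right)} \left(2 - 20\right) = \frac{1}{6} \frac{1}{16 + P} 6 \left(2 - 20\right) = \frac{1}{16 + P} \left(-18\right) = - \frac{18}{16 + P}$)
$\frac{3044 + 2770}{2848 + R{\left(40 \right)}} = \frac{3044 + 2770}{2848 - \frac{18}{16 + 40}} = \frac{5814}{2848 - \frac{18}{56}} = \frac{5814}{2848 - \frac{9}{28}} = \frac{5814}{\frac{79735}{28}} = 5814 \cdot \frac{28}{79735} = \frac{162792}{79735}$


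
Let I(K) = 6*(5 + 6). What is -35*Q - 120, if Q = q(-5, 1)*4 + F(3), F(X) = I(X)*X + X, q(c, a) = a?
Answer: -7295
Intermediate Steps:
I(K) = 66 (I(K) = 6*11 = 66)
F(X) = 67*X (F(X) = 66*X + X = 67*X)
Q = 205 (Q = 1*4 + 67*3 = 4 + 201 = 205)
-35*Q - 120 = -35*205 - 120 = -7175 - 120 = -7295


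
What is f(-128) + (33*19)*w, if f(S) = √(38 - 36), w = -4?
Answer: -2508 + √2 ≈ -2506.6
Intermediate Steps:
f(S) = √2
f(-128) + (33*19)*w = √2 + (33*19)*(-4) = √2 + 627*(-4) = √2 - 2508 = -2508 + √2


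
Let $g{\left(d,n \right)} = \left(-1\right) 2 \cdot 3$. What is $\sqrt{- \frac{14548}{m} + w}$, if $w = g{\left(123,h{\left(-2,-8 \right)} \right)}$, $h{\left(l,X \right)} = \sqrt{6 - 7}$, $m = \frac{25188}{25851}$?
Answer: $\frac{i \sqrt{65809155677}}{2099} \approx 122.22 i$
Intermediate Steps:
$m = \frac{8396}{8617}$ ($m = 25188 \cdot \frac{1}{25851} = \frac{8396}{8617} \approx 0.97435$)
$h{\left(l,X \right)} = i$ ($h{\left(l,X \right)} = \sqrt{-1} = i$)
$g{\left(d,n \right)} = -6$ ($g{\left(d,n \right)} = \left(-2\right) 3 = -6$)
$w = -6$
$\sqrt{- \frac{14548}{m} + w} = \sqrt{- \frac{14548}{\frac{8396}{8617}} - 6} = \sqrt{\left(-14548\right) \frac{8617}{8396} - 6} = \sqrt{- \frac{31340029}{2099} - 6} = \sqrt{- \frac{31352623}{2099}} = \frac{i \sqrt{65809155677}}{2099}$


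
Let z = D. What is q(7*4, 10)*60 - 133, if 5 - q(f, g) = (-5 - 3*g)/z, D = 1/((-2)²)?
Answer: 8567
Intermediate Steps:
D = ¼ (D = 1/4 = ¼ ≈ 0.25000)
z = ¼ ≈ 0.25000
q(f, g) = 25 + 12*g (q(f, g) = 5 - (-5 - 3*g)/¼ = 5 - (-5 - 3*g)*4 = 5 - (-20 - 12*g) = 5 + (20 + 12*g) = 25 + 12*g)
q(7*4, 10)*60 - 133 = (25 + 12*10)*60 - 133 = (25 + 120)*60 - 133 = 145*60 - 133 = 8700 - 133 = 8567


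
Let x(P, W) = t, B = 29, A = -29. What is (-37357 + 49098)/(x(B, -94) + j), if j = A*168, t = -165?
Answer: -11741/5037 ≈ -2.3310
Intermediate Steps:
j = -4872 (j = -29*168 = -4872)
x(P, W) = -165
(-37357 + 49098)/(x(B, -94) + j) = (-37357 + 49098)/(-165 - 4872) = 11741/(-5037) = 11741*(-1/5037) = -11741/5037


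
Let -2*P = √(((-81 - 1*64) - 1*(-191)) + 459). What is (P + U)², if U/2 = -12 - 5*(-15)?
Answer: (252 - √505)²/4 ≈ 13171.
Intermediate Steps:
P = -√505/2 (P = -√(((-81 - 1*64) - 1*(-191)) + 459)/2 = -√(((-81 - 64) + 191) + 459)/2 = -√((-145 + 191) + 459)/2 = -√(46 + 459)/2 = -√505/2 ≈ -11.236)
U = 126 (U = 2*(-12 - 5*(-15)) = 2*(-12 + 75) = 2*63 = 126)
(P + U)² = (-√505/2 + 126)² = (126 - √505/2)²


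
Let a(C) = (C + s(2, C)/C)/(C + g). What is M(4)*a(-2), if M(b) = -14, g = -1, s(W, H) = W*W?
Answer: -56/3 ≈ -18.667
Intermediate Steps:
s(W, H) = W²
a(C) = (C + 4/C)/(-1 + C) (a(C) = (C + 2²/C)/(C - 1) = (C + 4/C)/(-1 + C))
M(4)*a(-2) = -14*(4 + (-2)²)/((-2)*(-1 - 2)) = -(-7)*(4 + 4)/(-3) = -(-7)*(-1)*8/3 = -14*4/3 = -56/3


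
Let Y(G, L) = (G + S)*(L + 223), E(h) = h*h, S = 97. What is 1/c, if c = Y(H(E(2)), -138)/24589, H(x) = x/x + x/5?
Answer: 24589/8398 ≈ 2.9280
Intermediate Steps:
E(h) = h²
H(x) = 1 + x/5 (H(x) = 1 + x*(⅕) = 1 + x/5)
Y(G, L) = (97 + G)*(223 + L) (Y(G, L) = (G + 97)*(L + 223) = (97 + G)*(223 + L))
c = 8398/24589 (c = (21631 + 97*(-138) + 223*(1 + (⅕)*2²) + (1 + (⅕)*2²)*(-138))/24589 = (21631 - 13386 + 223*(1 + (⅕)*4) + (1 + (⅕)*4)*(-138))*(1/24589) = (21631 - 13386 + 223*(1 + ⅘) + (1 + ⅘)*(-138))*(1/24589) = (21631 - 13386 + 223*(9/5) + (9/5)*(-138))*(1/24589) = (21631 - 13386 + 2007/5 - 1242/5)*(1/24589) = 8398*(1/24589) = 8398/24589 ≈ 0.34153)
1/c = 1/(8398/24589) = 24589/8398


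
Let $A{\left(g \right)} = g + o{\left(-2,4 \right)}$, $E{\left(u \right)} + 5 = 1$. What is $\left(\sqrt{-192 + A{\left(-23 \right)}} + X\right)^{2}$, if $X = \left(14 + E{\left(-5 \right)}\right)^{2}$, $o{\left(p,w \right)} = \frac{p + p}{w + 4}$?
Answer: $\frac{\left(200 + i \sqrt{862}\right)^{2}}{4} \approx 9784.5 + 2936.0 i$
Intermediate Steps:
$o{\left(p,w \right)} = \frac{2 p}{4 + w}$
$E{\left(u \right)} = -4$ ($E{\left(u \right)} = -5 + 1 = -4$)
$A{\left(g \right)} = - \frac{1}{2} + g$ ($A{\left(g \right)} = g + 2 \left(-2\right) \frac{1}{4 + 4} = g + 2 \left(-2\right) \frac{1}{8} = g - \frac{1}{2} = - \frac{1}{2} + g$)
$X = 100$ ($X = \left(14 - 4\right)^{2} = 10^{2} = 100$)
$\left(\sqrt{-192 + A{\left(-23 \right)}} + X\right)^{2} = \left(\sqrt{-192 - \frac{47}{2}} + 100\right)^{2} = \left(\sqrt{- \frac{431}{2}} + 100\right)^{2} = \left(\frac{i \sqrt{862}}{2} + 100\right)^{2} = \left(100 + \frac{i \sqrt{862}}{2}\right)^{2}$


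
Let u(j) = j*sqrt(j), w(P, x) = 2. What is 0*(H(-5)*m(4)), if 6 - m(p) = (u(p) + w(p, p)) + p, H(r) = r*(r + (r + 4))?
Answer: 0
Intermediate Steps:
H(r) = r*(4 + 2*r) (H(r) = r*(r + (4 + r)) = r*(4 + 2*r))
u(j) = j**(3/2)
m(p) = 4 - p - p**(3/2) (m(p) = 6 - ((p**(3/2) + 2) + p) = 6 - ((2 + p**(3/2)) + p) = 6 - (2 + p + p**(3/2)) = 6 + (-2 - p - p**(3/2)) = 4 - p - p**(3/2))
0*(H(-5)*m(4)) = 0*((2*(-5)*(2 - 5))*(4 - 1*4 - 4**(3/2))) = 0*((2*(-5)*(-3))*(4 - 4 - 1*8)) = 0*(30*(4 - 4 - 8)) = 0*(30*(-8)) = 0*(-240) = 0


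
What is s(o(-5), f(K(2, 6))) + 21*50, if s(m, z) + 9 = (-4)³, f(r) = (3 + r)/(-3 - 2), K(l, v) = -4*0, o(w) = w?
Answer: 977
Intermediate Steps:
K(l, v) = 0
f(r) = -⅗ - r/5 (f(r) = (3 + r)/(-5) = (3 + r)*(-⅕) = -⅗ - r/5)
s(m, z) = -73 (s(m, z) = -9 + (-4)³ = -9 - 64 = -73)
s(o(-5), f(K(2, 6))) + 21*50 = -73 + 21*50 = -73 + 1050 = 977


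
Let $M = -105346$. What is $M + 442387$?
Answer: $337041$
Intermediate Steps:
$M + 442387 = -105346 + 442387 = 337041$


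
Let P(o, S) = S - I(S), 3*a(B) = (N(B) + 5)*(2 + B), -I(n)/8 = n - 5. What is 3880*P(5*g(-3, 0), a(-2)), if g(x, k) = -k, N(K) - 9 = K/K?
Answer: -155200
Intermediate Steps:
N(K) = 10 (N(K) = 9 + K/K = 9 + 1 = 10)
I(n) = 40 - 8*n (I(n) = -8*(n - 5) = -8*(-5 + n) = 40 - 8*n)
a(B) = 10 + 5*B (a(B) = ((10 + 5)*(2 + B))/3 = (15*(2 + B))/3 = (30 + 15*B)/3 = 10 + 5*B)
P(o, S) = -40 + 9*S (P(o, S) = S - (40 - 8*S) = S + (-40 + 8*S) = -40 + 9*S)
3880*P(5*g(-3, 0), a(-2)) = 3880*(-40 + 9*(10 + 5*(-2))) = 3880*(-40 + 9*(10 - 10)) = 3880*(-40 + 9*0) = 3880*(-40 + 0) = 3880*(-40) = -155200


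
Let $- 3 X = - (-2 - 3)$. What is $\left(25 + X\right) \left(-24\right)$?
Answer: $-560$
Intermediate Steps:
$X = - \frac{5}{3}$ ($X = - \frac{\left(-1\right) \left(-2 - 3\right)}{3} = - \frac{\left(-1\right) \left(-5\right)}{3} = \left(- \frac{1}{3}\right) 5 = - \frac{5}{3} \approx -1.6667$)
$\left(25 + X\right) \left(-24\right) = \left(25 - \frac{5}{3}\right) \left(-24\right) = \frac{70}{3} \left(-24\right) = -560$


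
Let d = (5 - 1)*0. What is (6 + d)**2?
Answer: 36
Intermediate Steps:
d = 0 (d = 4*0 = 0)
(6 + d)**2 = (6 + 0)**2 = 6**2 = 36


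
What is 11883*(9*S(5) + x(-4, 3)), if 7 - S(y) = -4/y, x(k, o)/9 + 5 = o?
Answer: 3101463/5 ≈ 6.2029e+5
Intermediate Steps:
x(k, o) = -45 + 9*o
S(y) = 7 + 4/y (S(y) = 7 - (-4)/y = 7 + 4/y)
11883*(9*S(5) + x(-4, 3)) = 11883*(9*(7 + 4/5) + (-45 + 9*3)) = 11883*(9*(7 + 4*(1/5)) + (-45 + 27)) = 11883*(9*(7 + 4/5) - 18) = 11883*(9*(39/5) - 18) = 11883*(351/5 - 18) = 11883*(261/5) = 3101463/5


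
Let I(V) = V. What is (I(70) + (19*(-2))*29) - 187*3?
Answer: -1593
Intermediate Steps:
(I(70) + (19*(-2))*29) - 187*3 = (70 + (19*(-2))*29) - 187*3 = (70 - 38*29) - 561 = (70 - 1102) - 561 = -1032 - 561 = -1593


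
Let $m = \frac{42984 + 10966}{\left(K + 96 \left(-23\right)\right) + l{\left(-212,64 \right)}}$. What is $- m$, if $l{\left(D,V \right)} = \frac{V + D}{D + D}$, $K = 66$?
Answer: $\frac{1143740}{45403} \approx 25.191$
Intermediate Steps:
$l{\left(D,V \right)} = \frac{D + V}{2 D}$
$m = - \frac{1143740}{45403}$ ($m = \frac{42984 + 10966}{\left(66 + 96 \left(-23\right)\right) + \frac{-212 + 64}{2 \left(-212\right)}} = \frac{53950}{\left(66 - 2208\right) + \frac{1}{2} \left(- \frac{1}{212}\right) \left(-148\right)} = \frac{53950}{-2142 + \frac{37}{106}} = \frac{53950}{- \frac{227015}{106}} = 53950 \left(- \frac{106}{227015}\right) = - \frac{1143740}{45403} \approx -25.191$)
$- m = \left(-1\right) \left(- \frac{1143740}{45403}\right) = \frac{1143740}{45403}$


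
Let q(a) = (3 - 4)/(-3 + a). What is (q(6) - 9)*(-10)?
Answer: 280/3 ≈ 93.333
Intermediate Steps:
q(a) = -1/(-3 + a)
(q(6) - 9)*(-10) = (-1/(-3 + 6) - 9)*(-10) = (-1/3 - 9)*(-10) = (-1*⅓ - 9)*(-10) = (-⅓ - 9)*(-10) = -28/3*(-10) = 280/3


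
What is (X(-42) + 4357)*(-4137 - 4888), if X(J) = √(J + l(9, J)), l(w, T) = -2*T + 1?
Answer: -39321925 - 9025*√43 ≈ -3.9381e+7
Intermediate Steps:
l(w, T) = 1 - 2*T
X(J) = √(1 - J) (X(J) = √(J + (1 - 2*J)) = √(1 - J))
(X(-42) + 4357)*(-4137 - 4888) = (√(1 - 1*(-42)) + 4357)*(-4137 - 4888) = (√(1 + 42) + 4357)*(-9025) = (√43 + 4357)*(-9025) = (4357 + √43)*(-9025) = -39321925 - 9025*√43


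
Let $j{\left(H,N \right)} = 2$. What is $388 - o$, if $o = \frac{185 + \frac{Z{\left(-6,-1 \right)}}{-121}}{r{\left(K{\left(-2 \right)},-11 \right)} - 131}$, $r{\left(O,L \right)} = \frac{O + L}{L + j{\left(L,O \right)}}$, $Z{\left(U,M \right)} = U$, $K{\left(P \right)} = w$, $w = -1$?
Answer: $\frac{18329945}{47069} \approx 389.43$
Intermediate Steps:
$K{\left(P \right)} = -1$
$r{\left(O,L \right)} = \frac{L + O}{2 + L}$ ($r{\left(O,L \right)} = \frac{O + L}{L + 2} = \frac{L + O}{2 + L}$)
$o = - \frac{67173}{47069}$ ($o = \frac{185 - \frac{6}{-121}}{\frac{-11 - 1}{2 - 11} - 131} = \frac{185 - - \frac{6}{121}}{\frac{1}{-9} \left(-12\right) - 131} = \frac{185 + \frac{6}{121}}{\left(- \frac{1}{9}\right) \left(-12\right) - 131} = \frac{22391}{121 \left(\frac{4}{3} - 131\right)} = \frac{22391}{121 \left(- \frac{389}{3}\right)} = \frac{22391}{121} \left(- \frac{3}{389}\right) = - \frac{67173}{47069} \approx -1.4271$)
$388 - o = 388 - - \frac{67173}{47069} = 388 + \frac{67173}{47069} = \frac{18329945}{47069}$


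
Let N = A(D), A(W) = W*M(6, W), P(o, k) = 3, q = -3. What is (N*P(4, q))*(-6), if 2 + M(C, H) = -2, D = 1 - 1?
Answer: 0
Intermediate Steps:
D = 0
M(C, H) = -4 (M(C, H) = -2 - 2 = -4)
A(W) = -4*W (A(W) = W*(-4) = -4*W)
N = 0 (N = -4*0 = 0)
(N*P(4, q))*(-6) = (0*3)*(-6) = 0*(-6) = 0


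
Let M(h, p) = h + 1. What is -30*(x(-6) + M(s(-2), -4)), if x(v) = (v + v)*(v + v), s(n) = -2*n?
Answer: -4470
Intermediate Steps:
x(v) = 4*v² (x(v) = (2*v)*(2*v) = 4*v²)
M(h, p) = 1 + h
-30*(x(-6) + M(s(-2), -4)) = -30*(4*(-6)² + (1 - 2*(-2))) = -30*(4*36 + (1 + 4)) = -30*(144 + 5) = -30*149 = -4470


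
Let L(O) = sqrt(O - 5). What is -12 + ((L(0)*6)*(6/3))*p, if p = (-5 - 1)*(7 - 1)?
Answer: -12 - 432*I*sqrt(5) ≈ -12.0 - 965.98*I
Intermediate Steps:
L(O) = sqrt(-5 + O)
p = -36 (p = -6*6 = -36)
-12 + ((L(0)*6)*(6/3))*p = -12 + ((sqrt(-5 + 0)*6)*(6/3))*(-36) = -12 + ((sqrt(-5)*6)*(6*(1/3)))*(-36) = -12 + (((I*sqrt(5))*6)*2)*(-36) = -12 + ((6*I*sqrt(5))*2)*(-36) = -12 + (12*I*sqrt(5))*(-36) = -12 - 432*I*sqrt(5)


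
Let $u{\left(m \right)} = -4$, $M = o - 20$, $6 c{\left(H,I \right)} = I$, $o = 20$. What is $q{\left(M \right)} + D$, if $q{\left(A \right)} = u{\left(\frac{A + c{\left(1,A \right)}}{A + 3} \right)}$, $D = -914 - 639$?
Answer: $-1557$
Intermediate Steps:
$c{\left(H,I \right)} = \frac{I}{6}$
$D = -1553$ ($D = -914 - 639 = -1553$)
$M = 0$ ($M = 20 - 20 = 0$)
$q{\left(A \right)} = -4$
$q{\left(M \right)} + D = -4 - 1553 = -1557$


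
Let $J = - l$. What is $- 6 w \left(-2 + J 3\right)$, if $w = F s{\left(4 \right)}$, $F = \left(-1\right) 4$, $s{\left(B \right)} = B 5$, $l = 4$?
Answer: $-6720$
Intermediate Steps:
$J = -4$ ($J = \left(-1\right) 4 = -4$)
$s{\left(B \right)} = 5 B$
$F = -4$
$w = -80$ ($w = - 4 \cdot 5 \cdot 4 = \left(-4\right) 20 = -80$)
$- 6 w \left(-2 + J 3\right) = \left(-6\right) \left(-80\right) \left(-2 - 12\right) = 480 \left(-2 - 12\right) = 480 \left(-14\right) = -6720$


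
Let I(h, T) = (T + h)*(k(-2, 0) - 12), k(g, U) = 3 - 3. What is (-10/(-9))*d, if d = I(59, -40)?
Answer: -760/3 ≈ -253.33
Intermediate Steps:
k(g, U) = 0
I(h, T) = -12*T - 12*h (I(h, T) = (T + h)*(0 - 12) = (T + h)*(-12) = -12*T - 12*h)
d = -228 (d = -12*(-40) - 12*59 = 480 - 708 = -228)
(-10/(-9))*d = -10/(-9)*(-228) = -10*(-⅑)*(-228) = (10/9)*(-228) = -760/3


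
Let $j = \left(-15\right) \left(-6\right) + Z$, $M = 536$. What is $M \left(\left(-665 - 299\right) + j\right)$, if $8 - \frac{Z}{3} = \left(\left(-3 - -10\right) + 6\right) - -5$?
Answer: $-484544$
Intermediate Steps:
$Z = -30$ ($Z = 24 - 3 \left(\left(\left(-3 - -10\right) + 6\right) - -5\right) = 24 - 3 \left(\left(\left(-3 + 10\right) + 6\right) + 5\right) = 24 - 3 \left(\left(7 + 6\right) + 5\right) = 24 - 3 \left(13 + 5\right) = 24 - 54 = -30$)
$j = 60$ ($j = \left(-15\right) \left(-6\right) - 30 = 90 - 30 = 60$)
$M \left(\left(-665 - 299\right) + j\right) = 536 \left(\left(-665 - 299\right) + 60\right) = 536 \left(-964 + 60\right) = 536 \left(-904\right) = -484544$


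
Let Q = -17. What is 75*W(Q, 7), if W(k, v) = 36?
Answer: 2700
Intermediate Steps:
75*W(Q, 7) = 75*36 = 2700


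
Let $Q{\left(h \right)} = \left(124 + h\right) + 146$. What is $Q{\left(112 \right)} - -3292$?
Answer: $3674$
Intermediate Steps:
$Q{\left(h \right)} = 270 + h$
$Q{\left(112 \right)} - -3292 = \left(270 + 112\right) - -3292 = 382 + 3292 = 3674$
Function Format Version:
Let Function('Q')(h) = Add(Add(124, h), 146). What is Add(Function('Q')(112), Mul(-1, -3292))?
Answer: 3674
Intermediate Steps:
Function('Q')(h) = Add(270, h)
Add(Function('Q')(112), Mul(-1, -3292)) = Add(Add(270, 112), Mul(-1, -3292)) = Add(382, 3292) = 3674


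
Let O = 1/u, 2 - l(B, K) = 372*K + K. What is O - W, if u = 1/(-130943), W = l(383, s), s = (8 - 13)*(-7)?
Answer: -117890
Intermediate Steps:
s = 35 (s = -5*(-7) = 35)
l(B, K) = 2 - 373*K (l(B, K) = 2 - (372*K + K) = 2 - 373*K)
W = -13053 (W = 2 - 373*35 = 2 - 13055 = -13053)
u = -1/130943 ≈ -7.6369e-6
O = -130943 (O = 1/(-1/130943) = -130943)
O - W = -130943 - 1*(-13053) = -130943 + 13053 = -117890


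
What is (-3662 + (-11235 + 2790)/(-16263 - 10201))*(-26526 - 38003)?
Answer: 6253035812467/26464 ≈ 2.3628e+8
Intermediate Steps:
(-3662 + (-11235 + 2790)/(-16263 - 10201))*(-26526 - 38003) = (-3662 - 8445/(-26464))*(-64529) = (-3662 - 8445*(-1/26464))*(-64529) = (-3662 + 8445/26464)*(-64529) = -96902723/26464*(-64529) = 6253035812467/26464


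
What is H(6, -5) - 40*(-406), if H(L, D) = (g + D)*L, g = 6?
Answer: 16246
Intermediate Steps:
H(L, D) = L*(6 + D) (H(L, D) = (6 + D)*L = L*(6 + D))
H(6, -5) - 40*(-406) = 6*(6 - 5) - 40*(-406) = 6*1 + 16240 = 6 + 16240 = 16246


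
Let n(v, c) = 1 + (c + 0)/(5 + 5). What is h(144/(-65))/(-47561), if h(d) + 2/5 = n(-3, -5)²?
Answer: 3/951220 ≈ 3.1538e-6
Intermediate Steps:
n(v, c) = 1 + c/10
h(d) = -3/20 (h(d) = -⅖ + (1 + (⅒)*(-5))² = -⅖ + (1 - ½)² = -⅖ + (½)² = -⅖ + ¼ = -3/20)
h(144/(-65))/(-47561) = -3/20/(-47561) = -3/20*(-1/47561) = 3/951220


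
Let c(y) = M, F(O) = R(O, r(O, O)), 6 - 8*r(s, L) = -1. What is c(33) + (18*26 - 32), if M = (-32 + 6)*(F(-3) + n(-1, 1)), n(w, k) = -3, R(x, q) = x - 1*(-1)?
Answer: 566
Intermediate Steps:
r(s, L) = 7/8 (r(s, L) = ¾ - ⅛*(-1) = ¾ + ⅛ = 7/8)
R(x, q) = 1 + x (R(x, q) = x + 1 = 1 + x)
F(O) = 1 + O
M = 130 (M = (-32 + 6)*((1 - 3) - 3) = -26*(-2 - 3) = -26*(-5) = 130)
c(y) = 130
c(33) + (18*26 - 32) = 130 + (18*26 - 32) = 130 + (468 - 32) = 130 + 436 = 566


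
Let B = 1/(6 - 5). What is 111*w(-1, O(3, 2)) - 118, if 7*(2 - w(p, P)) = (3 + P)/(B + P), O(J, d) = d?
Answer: 543/7 ≈ 77.571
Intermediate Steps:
B = 1 (B = 1/1 = 1)
w(p, P) = 2 - (3 + P)/(7*(1 + P))
111*w(-1, O(3, 2)) - 118 = 111*((11 + 13*2)/(7*(1 + 2))) - 118 = 111*((⅐)*(11 + 26)/3) - 118 = 111*((⅐)*(⅓)*37) - 118 = 111*(37/21) - 118 = 1369/7 - 118 = 543/7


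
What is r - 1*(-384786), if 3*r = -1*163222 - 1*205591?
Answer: 785545/3 ≈ 2.6185e+5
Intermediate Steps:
r = -368813/3 (r = (-1*163222 - 1*205591)/3 = (-163222 - 205591)/3 = (⅓)*(-368813) = -368813/3 ≈ -1.2294e+5)
r - 1*(-384786) = -368813/3 - 1*(-384786) = -368813/3 + 384786 = 785545/3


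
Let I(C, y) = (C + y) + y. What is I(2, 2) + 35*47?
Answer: 1651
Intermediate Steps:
I(C, y) = C + 2*y
I(2, 2) + 35*47 = (2 + 2*2) + 35*47 = (2 + 4) + 1645 = 6 + 1645 = 1651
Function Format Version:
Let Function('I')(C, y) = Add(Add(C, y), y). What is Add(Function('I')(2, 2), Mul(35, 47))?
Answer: 1651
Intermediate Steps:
Function('I')(C, y) = Add(C, Mul(2, y))
Add(Function('I')(2, 2), Mul(35, 47)) = Add(Add(2, Mul(2, 2)), Mul(35, 47)) = Add(Add(2, 4), 1645) = Add(6, 1645) = 1651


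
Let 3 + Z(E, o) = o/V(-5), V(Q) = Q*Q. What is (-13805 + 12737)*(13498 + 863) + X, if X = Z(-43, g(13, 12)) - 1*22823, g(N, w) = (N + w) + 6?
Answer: -384009319/25 ≈ -1.5360e+7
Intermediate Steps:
V(Q) = Q²
g(N, w) = 6 + N + w
Z(E, o) = -3 + o/25 (Z(E, o) = -3 + o/((-5)²) = -3 + o/25)
X = -570619/25 (X = (-3 + (6 + 13 + 12)/25) - 1*22823 = (-3 + (1/25)*31) - 22823 = (-3 + 31/25) - 22823 = -44/25 - 22823 = -570619/25 ≈ -22825.)
(-13805 + 12737)*(13498 + 863) + X = (-13805 + 12737)*(13498 + 863) - 570619/25 = -1068*14361 - 570619/25 = -15337548 - 570619/25 = -384009319/25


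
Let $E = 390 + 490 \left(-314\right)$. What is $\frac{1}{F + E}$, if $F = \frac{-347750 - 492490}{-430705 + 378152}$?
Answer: $- \frac{52553}{8064468670} \approx -6.5166 \cdot 10^{-6}$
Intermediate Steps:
$F = \frac{840240}{52553}$ ($F = - \frac{840240}{-52553} = \left(-840240\right) \left(- \frac{1}{52553}\right) = \frac{840240}{52553} \approx 15.988$)
$E = -153470$ ($E = 390 - 153860 = -153470$)
$\frac{1}{F + E} = \frac{1}{\frac{840240}{52553} - 153470} = \frac{1}{- \frac{8064468670}{52553}} = - \frac{52553}{8064468670}$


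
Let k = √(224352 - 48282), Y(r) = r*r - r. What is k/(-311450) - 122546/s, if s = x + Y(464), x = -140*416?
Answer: -61273/78296 - √176070/311450 ≈ -0.78393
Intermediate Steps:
Y(r) = r² - r
x = -58240
k = √176070 ≈ 419.61
s = 156592 (s = -58240 + 464*(-1 + 464) = -58240 + 464*463 = -58240 + 214832 = 156592)
k/(-311450) - 122546/s = √176070/(-311450) - 122546/156592 = √176070*(-1/311450) - 122546*1/156592 = -√176070/311450 - 61273/78296 = -61273/78296 - √176070/311450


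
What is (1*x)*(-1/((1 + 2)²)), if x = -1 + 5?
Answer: -4/9 ≈ -0.44444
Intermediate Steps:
x = 4
(1*x)*(-1/((1 + 2)²)) = (1*4)*(-1/((1 + 2)²)) = 4*(-1/(3²)) = 4*(-1/9) = 4*(-1*⅑) = 4*(-⅑) = -4/9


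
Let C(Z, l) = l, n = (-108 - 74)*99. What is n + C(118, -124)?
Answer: -18142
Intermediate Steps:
n = -18018 (n = -182*99 = -18018)
n + C(118, -124) = -18018 - 124 = -18142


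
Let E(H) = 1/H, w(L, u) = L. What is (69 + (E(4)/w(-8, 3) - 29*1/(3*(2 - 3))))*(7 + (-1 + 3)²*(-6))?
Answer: -128333/96 ≈ -1336.8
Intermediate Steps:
(69 + (E(4)/w(-8, 3) - 29*1/(3*(2 - 3))))*(7 + (-1 + 3)²*(-6)) = (69 + (1/(4*(-8)) - 29*1/(3*(2 - 3))))*(7 + (-1 + 3)²*(-6)) = (69 + ((¼)*(-⅛) - 29/((-1*3))))*(7 + 2²*(-6)) = (69 + (-1/32 - 29/(-3)))*(7 + 4*(-6)) = (69 + (-1/32 - 29*(-⅓)))*(7 - 24) = (69 + (-1/32 + 29/3))*(-17) = (69 + 925/96)*(-17) = (7549/96)*(-17) = -128333/96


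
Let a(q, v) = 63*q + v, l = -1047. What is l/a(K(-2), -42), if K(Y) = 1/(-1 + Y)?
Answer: 349/21 ≈ 16.619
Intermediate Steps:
a(q, v) = v + 63*q
l/a(K(-2), -42) = -1047/(-42 + 63/(-1 - 2)) = -1047/(-42 + 63/(-3)) = -1047/(-42 + 63*(-1/3)) = -1047/(-42 - 21) = -1047/(-63) = -1047*(-1/63) = 349/21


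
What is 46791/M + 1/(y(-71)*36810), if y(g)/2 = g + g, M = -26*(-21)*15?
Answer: 1087011061/190263528 ≈ 5.7132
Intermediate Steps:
M = 8190 (M = 546*15 = 8190)
y(g) = 4*g (y(g) = 2*(g + g) = 2*(2*g) = 4*g)
46791/M + 1/(y(-71)*36810) = 46791/8190 + 1/((4*(-71))*36810) = 46791*(1/8190) + (1/36810)/(-284) = 5199/910 - 1/284*1/36810 = 5199/910 - 1/10454040 = 1087011061/190263528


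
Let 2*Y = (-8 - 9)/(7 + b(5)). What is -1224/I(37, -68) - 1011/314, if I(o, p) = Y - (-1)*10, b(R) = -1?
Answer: -4716165/32342 ≈ -145.82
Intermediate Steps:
Y = -17/12 (Y = ((-8 - 9)/(7 - 1))/2 = (-17/6)/2 = (-17*1/6)/2 = (1/2)*(-17/6) = -17/12 ≈ -1.4167)
I(o, p) = 103/12 (I(o, p) = -17/12 - (-1)*10 = -17/12 - 1*(-10) = -17/12 + 10 = 103/12)
-1224/I(37, -68) - 1011/314 = -1224/103/12 - 1011/314 = -1224*12/103 - 1011*1/314 = -14688/103 - 1011/314 = -4716165/32342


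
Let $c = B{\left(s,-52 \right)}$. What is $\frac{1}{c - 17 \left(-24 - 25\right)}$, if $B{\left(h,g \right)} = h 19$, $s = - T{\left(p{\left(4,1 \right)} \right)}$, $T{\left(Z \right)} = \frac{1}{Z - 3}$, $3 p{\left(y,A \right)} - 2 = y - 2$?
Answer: $\frac{5}{4222} \approx 0.0011843$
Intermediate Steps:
$p{\left(y,A \right)} = \frac{y}{3}$ ($p{\left(y,A \right)} = \frac{2}{3} + \frac{y - 2}{3} = \frac{2}{3} + \frac{-2 + y}{3} = \frac{2}{3} + \left(- \frac{2}{3} + \frac{y}{3}\right) = \frac{y}{3}$)
$T{\left(Z \right)} = \frac{1}{-3 + Z}$
$s = \frac{3}{5}$ ($s = - \frac{1}{-3 + \frac{1}{3} \cdot 4} = - \frac{1}{-3 + \frac{4}{3}} = - \frac{1}{- \frac{5}{3}} = \left(-1\right) \left(- \frac{3}{5}\right) = \frac{3}{5} \approx 0.6$)
$B{\left(h,g \right)} = 19 h$
$c = \frac{57}{5}$ ($c = 19 \cdot \frac{3}{5} = \frac{57}{5} \approx 11.4$)
$\frac{1}{c - 17 \left(-24 - 25\right)} = \frac{1}{\frac{57}{5} - 17 \left(-24 - 25\right)} = \frac{1}{\frac{57}{5} - -833} = \frac{1}{\frac{57}{5} + 833} = \frac{1}{\frac{4222}{5}} = \frac{5}{4222}$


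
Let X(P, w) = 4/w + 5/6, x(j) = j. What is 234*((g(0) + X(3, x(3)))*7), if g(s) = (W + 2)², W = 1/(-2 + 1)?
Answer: 5187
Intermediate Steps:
X(P, w) = ⅚ + 4/w (X(P, w) = 4/w + 5*(⅙) = 4/w + ⅚ = ⅚ + 4/w)
W = -1 (W = 1/(-1) = -1)
g(s) = 1 (g(s) = (-1 + 2)² = 1² = 1)
234*((g(0) + X(3, x(3)))*7) = 234*((1 + (⅚ + 4/3))*7) = 234*((1 + 13/6)*7) = 234*((19/6)*7) = 234*(133/6) = 5187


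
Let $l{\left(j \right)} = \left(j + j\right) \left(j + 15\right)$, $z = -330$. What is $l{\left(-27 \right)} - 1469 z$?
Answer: $485418$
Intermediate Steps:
$l{\left(j \right)} = 2 j \left(15 + j\right)$
$l{\left(-27 \right)} - 1469 z = 2 \left(-27\right) \left(15 - 27\right) - -484770 = 2 \left(-27\right) \left(-12\right) + 484770 = 648 + 484770 = 485418$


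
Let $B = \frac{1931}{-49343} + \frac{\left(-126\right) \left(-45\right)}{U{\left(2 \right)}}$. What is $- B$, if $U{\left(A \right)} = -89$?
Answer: $\frac{279946669}{4391527} \approx 63.747$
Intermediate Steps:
$B = - \frac{279946669}{4391527}$ ($B = \frac{1931}{-49343} + \frac{\left(-126\right) \left(-45\right)}{-89} = 1931 \left(- \frac{1}{49343}\right) + 5670 \left(- \frac{1}{89}\right) = - \frac{1931}{49343} - \frac{5670}{89} = - \frac{279946669}{4391527} \approx -63.747$)
$- B = \left(-1\right) \left(- \frac{279946669}{4391527}\right) = \frac{279946669}{4391527}$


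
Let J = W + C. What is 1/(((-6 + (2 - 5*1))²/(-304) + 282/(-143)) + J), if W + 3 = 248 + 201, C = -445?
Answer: -43472/53839 ≈ -0.80744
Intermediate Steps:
W = 446 (W = -3 + (248 + 201) = -3 + 449 = 446)
J = 1 (J = 446 - 445 = 1)
1/(((-6 + (2 - 5*1))²/(-304) + 282/(-143)) + J) = 1/(((-6 + (2 - 5*1))²/(-304) + 282/(-143)) + 1) = 1/(((-6 + (2 - 5))²*(-1/304) + 282*(-1/143)) + 1) = 1/(((-6 - 3)²*(-1/304) - 282/143) + 1) = 1/(((-9)²*(-1/304) - 282/143) + 1) = 1/((81*(-1/304) - 282/143) + 1) = 1/((-81/304 - 282/143) + 1) = 1/(-97311/43472 + 1) = 1/(-53839/43472) = -43472/53839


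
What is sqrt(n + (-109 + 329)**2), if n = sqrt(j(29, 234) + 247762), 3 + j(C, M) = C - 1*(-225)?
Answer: sqrt(48400 + 3*sqrt(27557)) ≈ 221.13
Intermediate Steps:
j(C, M) = 222 + C (j(C, M) = -3 + (C - 1*(-225)) = -3 + (C + 225) = -3 + (225 + C) = 222 + C)
n = 3*sqrt(27557) (n = sqrt((222 + 29) + 247762) = sqrt(251 + 247762) = sqrt(248013) = 3*sqrt(27557) ≈ 498.01)
sqrt(n + (-109 + 329)**2) = sqrt(3*sqrt(27557) + (-109 + 329)**2) = sqrt(3*sqrt(27557) + 220**2) = sqrt(3*sqrt(27557) + 48400) = sqrt(48400 + 3*sqrt(27557))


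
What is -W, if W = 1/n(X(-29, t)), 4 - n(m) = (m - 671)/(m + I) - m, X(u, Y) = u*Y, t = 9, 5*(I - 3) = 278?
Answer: 253/66186 ≈ 0.0038226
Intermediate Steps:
I = 293/5 (I = 3 + (⅕)*278 = 3 + 278/5 = 293/5 ≈ 58.600)
X(u, Y) = Y*u
n(m) = 4 + m - (-671 + m)/(293/5 + m) (n(m) = 4 - ((m - 671)/(m + 293/5) - m) = 4 - ((-671 + m)/(293/5 + m) - m) = 4 - (-m + (-671 + m)/(293/5 + m)) = 4 + (m - (-671 + m)/(293/5 + m)) = 4 + m - (-671 + m)/(293/5 + m))
W = -253/66186 (W = 1/((4527 + 5*(9*(-29))² + 308*(9*(-29)))/(293 + 5*(9*(-29)))) = 1/((4527 + 5*(-261)² + 308*(-261))/(293 + 5*(-261))) = 1/((4527 + 5*68121 - 80388)/(293 - 1305)) = 1/((4527 + 340605 - 80388)/(-1012)) = 1/(-1/1012*264744) = 1/(-66186/253) = -253/66186 ≈ -0.0038226)
-W = -1*(-253/66186) = 253/66186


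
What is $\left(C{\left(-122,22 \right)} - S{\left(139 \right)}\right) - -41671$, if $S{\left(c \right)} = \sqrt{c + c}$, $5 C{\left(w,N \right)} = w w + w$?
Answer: $\frac{223117}{5} - \sqrt{278} \approx 44607.0$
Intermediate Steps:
$C{\left(w,N \right)} = \frac{w}{5} + \frac{w^{2}}{5}$ ($C{\left(w,N \right)} = \frac{w w + w}{5} = \frac{w^{2} + w}{5} = \frac{w + w^{2}}{5} = \frac{w}{5} + \frac{w^{2}}{5}$)
$S{\left(c \right)} = \sqrt{2} \sqrt{c}$ ($S{\left(c \right)} = \sqrt{2 c} = \sqrt{2} \sqrt{c}$)
$\left(C{\left(-122,22 \right)} - S{\left(139 \right)}\right) - -41671 = \left(\frac{1}{5} \left(-122\right) \left(1 - 122\right) - \sqrt{2} \sqrt{139}\right) - -41671 = \left(\frac{1}{5} \left(-122\right) \left(-121\right) - \sqrt{278}\right) + 41671 = \left(\frac{14762}{5} - \sqrt{278}\right) + 41671 = \frac{223117}{5} - \sqrt{278}$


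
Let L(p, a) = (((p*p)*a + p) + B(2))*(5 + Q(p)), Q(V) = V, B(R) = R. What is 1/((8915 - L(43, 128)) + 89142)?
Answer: -1/11264359 ≈ -8.8776e-8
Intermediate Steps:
L(p, a) = (5 + p)*(2 + p + a*p**2) (L(p, a) = (((p*p)*a + p) + 2)*(5 + p) = ((p**2*a + p) + 2)*(5 + p) = ((a*p**2 + p) + 2)*(5 + p) = ((p + a*p**2) + 2)*(5 + p) = (2 + p + a*p**2)*(5 + p) = (5 + p)*(2 + p + a*p**2))
1/((8915 - L(43, 128)) + 89142) = 1/((8915 - (10 + 43**2 + 7*43 + 128*43**3 + 5*128*43**2)) + 89142) = 1/((8915 - (10 + 1849 + 301 + 128*79507 + 5*128*1849)) + 89142) = 1/((8915 - (10 + 1849 + 301 + 10176896 + 1183360)) + 89142) = 1/((8915 - 1*11362416) + 89142) = 1/((8915 - 11362416) + 89142) = 1/(-11353501 + 89142) = 1/(-11264359) = -1/11264359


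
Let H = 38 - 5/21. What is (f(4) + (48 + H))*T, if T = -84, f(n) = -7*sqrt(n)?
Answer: -6028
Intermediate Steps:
H = 793/21 (H = 38 - 5*1/21 = 38 - 5/21 = 793/21 ≈ 37.762)
(f(4) + (48 + H))*T = (-7*sqrt(4) + (48 + 793/21))*(-84) = (-7*2 + 1801/21)*(-84) = (-14 + 1801/21)*(-84) = (1507/21)*(-84) = -6028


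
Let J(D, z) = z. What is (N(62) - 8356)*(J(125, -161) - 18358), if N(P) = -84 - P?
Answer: 157448538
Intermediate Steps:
(N(62) - 8356)*(J(125, -161) - 18358) = ((-84 - 1*62) - 8356)*(-161 - 18358) = ((-84 - 62) - 8356)*(-18519) = (-146 - 8356)*(-18519) = -8502*(-18519) = 157448538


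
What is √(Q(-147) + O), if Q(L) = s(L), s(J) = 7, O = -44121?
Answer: I*√44114 ≈ 210.03*I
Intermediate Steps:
Q(L) = 7
√(Q(-147) + O) = √(7 - 44121) = √(-44114) = I*√44114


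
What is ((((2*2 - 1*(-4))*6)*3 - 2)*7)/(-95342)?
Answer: -497/47671 ≈ -0.010426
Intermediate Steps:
((((2*2 - 1*(-4))*6)*3 - 2)*7)/(-95342) = ((((4 + 4)*6)*3 - 2)*7)*(-1/95342) = (((8*6)*3 - 2)*7)*(-1/95342) = ((48*3 - 2)*7)*(-1/95342) = ((144 - 2)*7)*(-1/95342) = (142*7)*(-1/95342) = 994*(-1/95342) = -497/47671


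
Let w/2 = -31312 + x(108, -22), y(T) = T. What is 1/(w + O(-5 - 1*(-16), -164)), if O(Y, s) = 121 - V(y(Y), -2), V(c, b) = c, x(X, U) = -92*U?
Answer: -1/58466 ≈ -1.7104e-5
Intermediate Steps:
w = -58576 (w = 2*(-31312 - 92*(-22)) = 2*(-31312 + 2024) = 2*(-29288) = -58576)
O(Y, s) = 121 - Y
1/(w + O(-5 - 1*(-16), -164)) = 1/(-58576 + (121 - (-5 - 1*(-16)))) = 1/(-58576 + (121 - (-5 + 16))) = 1/(-58576 + (121 - 1*11)) = 1/(-58576 + (121 - 11)) = 1/(-58576 + 110) = 1/(-58466) = -1/58466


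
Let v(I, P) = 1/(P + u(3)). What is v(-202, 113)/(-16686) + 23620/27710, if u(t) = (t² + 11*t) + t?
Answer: 6227145685/7305431148 ≈ 0.85240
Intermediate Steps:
u(t) = t² + 12*t
v(I, P) = 1/(45 + P) (v(I, P) = 1/(P + 3*(12 + 3)) = 1/(P + 3*15) = 1/(P + 45) = 1/(45 + P))
v(-202, 113)/(-16686) + 23620/27710 = 1/((45 + 113)*(-16686)) + 23620/27710 = -1/16686/158 + 23620*(1/27710) = (1/158)*(-1/16686) + 2362/2771 = -1/2636388 + 2362/2771 = 6227145685/7305431148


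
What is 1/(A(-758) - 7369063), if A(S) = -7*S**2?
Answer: -1/11391011 ≈ -8.7789e-8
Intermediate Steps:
1/(A(-758) - 7369063) = 1/(-7*(-758)**2 - 7369063) = 1/(-7*574564 - 7369063) = 1/(-4021948 - 7369063) = 1/(-11391011) = -1/11391011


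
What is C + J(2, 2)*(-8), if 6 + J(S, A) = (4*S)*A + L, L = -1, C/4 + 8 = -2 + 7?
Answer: -84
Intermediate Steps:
C = -12 (C = -32 + 4*(-2 + 7) = -32 + 4*5 = -32 + 20 = -12)
J(S, A) = -7 + 4*A*S (J(S, A) = -6 + ((4*S)*A - 1) = -6 + (4*A*S - 1) = -6 + (-1 + 4*A*S) = -7 + 4*A*S)
C + J(2, 2)*(-8) = -12 + (-7 + 4*2*2)*(-8) = -12 + (-7 + 16)*(-8) = -12 + 9*(-8) = -12 - 72 = -84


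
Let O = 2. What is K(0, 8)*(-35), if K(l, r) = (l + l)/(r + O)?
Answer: 0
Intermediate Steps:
K(l, r) = 2*l/(2 + r) (K(l, r) = (l + l)/(r + 2) = (2*l)/(2 + r) = 2*l/(2 + r))
K(0, 8)*(-35) = (2*0/(2 + 8))*(-35) = (2*0/10)*(-35) = (2*0*(⅒))*(-35) = 0*(-35) = 0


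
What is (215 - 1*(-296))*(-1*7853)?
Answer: -4012883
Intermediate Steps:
(215 - 1*(-296))*(-1*7853) = (215 + 296)*(-7853) = 511*(-7853) = -4012883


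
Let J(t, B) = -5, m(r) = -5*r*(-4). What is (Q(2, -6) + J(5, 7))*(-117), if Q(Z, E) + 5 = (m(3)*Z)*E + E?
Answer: 86112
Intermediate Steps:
m(r) = 20*r (m(r) = -(-20)*r = 20*r)
Q(Z, E) = -5 + E + 60*E*Z (Q(Z, E) = -5 + (((20*3)*Z)*E + E) = -5 + ((60*Z)*E + E) = -5 + (60*E*Z + E) = -5 + (E + 60*E*Z) = -5 + E + 60*E*Z)
(Q(2, -6) + J(5, 7))*(-117) = ((-5 - 6 + 60*(-6)*2) - 5)*(-117) = ((-5 - 6 - 720) - 5)*(-117) = (-731 - 5)*(-117) = -736*(-117) = 86112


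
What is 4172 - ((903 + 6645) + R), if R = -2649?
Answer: -727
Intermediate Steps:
4172 - ((903 + 6645) + R) = 4172 - ((903 + 6645) - 2649) = 4172 - (7548 - 2649) = 4172 - 1*4899 = 4172 - 4899 = -727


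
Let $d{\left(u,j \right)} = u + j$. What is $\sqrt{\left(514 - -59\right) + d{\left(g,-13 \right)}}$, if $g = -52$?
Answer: $2 \sqrt{127} \approx 22.539$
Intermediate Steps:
$d{\left(u,j \right)} = j + u$
$\sqrt{\left(514 - -59\right) + d{\left(g,-13 \right)}} = \sqrt{\left(514 - -59\right) - 65} = \sqrt{\left(514 + 59\right) - 65} = \sqrt{573 - 65} = \sqrt{508} = 2 \sqrt{127}$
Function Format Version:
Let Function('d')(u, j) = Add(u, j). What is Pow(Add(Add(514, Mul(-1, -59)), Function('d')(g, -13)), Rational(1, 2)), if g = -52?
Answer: Mul(2, Pow(127, Rational(1, 2))) ≈ 22.539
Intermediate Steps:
Function('d')(u, j) = Add(j, u)
Pow(Add(Add(514, Mul(-1, -59)), Function('d')(g, -13)), Rational(1, 2)) = Pow(Add(Add(514, Mul(-1, -59)), Add(-13, -52)), Rational(1, 2)) = Pow(Add(Add(514, 59), -65), Rational(1, 2)) = Pow(Add(573, -65), Rational(1, 2)) = Pow(508, Rational(1, 2)) = Mul(2, Pow(127, Rational(1, 2)))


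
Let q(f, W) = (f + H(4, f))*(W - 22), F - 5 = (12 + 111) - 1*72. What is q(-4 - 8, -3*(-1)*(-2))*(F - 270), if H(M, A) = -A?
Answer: 0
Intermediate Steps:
F = 56 (F = 5 + ((12 + 111) - 1*72) = 5 + (123 - 72) = 5 + 51 = 56)
q(f, W) = 0 (q(f, W) = (f - f)*(W - 22) = 0*(-22 + W) = 0)
q(-4 - 8, -3*(-1)*(-2))*(F - 270) = 0*(56 - 270) = 0*(-214) = 0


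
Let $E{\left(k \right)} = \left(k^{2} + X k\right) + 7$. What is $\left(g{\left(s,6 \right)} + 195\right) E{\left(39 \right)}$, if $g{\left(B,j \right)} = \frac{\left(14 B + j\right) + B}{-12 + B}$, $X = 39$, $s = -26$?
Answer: $\frac{11881953}{19} \approx 6.2537 \cdot 10^{5}$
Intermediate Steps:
$E{\left(k \right)} = 7 + k^{2} + 39 k$ ($E{\left(k \right)} = \left(k^{2} + 39 k\right) + 7 = 7 + k^{2} + 39 k$)
$g{\left(B,j \right)} = \frac{j + 15 B}{-12 + B}$ ($g{\left(B,j \right)} = \frac{\left(j + 14 B\right) + B}{-12 + B} = \frac{j + 15 B}{-12 + B}$)
$\left(g{\left(s,6 \right)} + 195\right) E{\left(39 \right)} = \left(\frac{6 + 15 \left(-26\right)}{-12 - 26} + 195\right) \left(7 + 39^{2} + 39 \cdot 39\right) = \left(\frac{6 - 390}{-38} + 195\right) \left(7 + 1521 + 1521\right) = \left(\left(- \frac{1}{38}\right) \left(-384\right) + 195\right) 3049 = \left(\frac{192}{19} + 195\right) 3049 = \frac{3897}{19} \cdot 3049 = \frac{11881953}{19}$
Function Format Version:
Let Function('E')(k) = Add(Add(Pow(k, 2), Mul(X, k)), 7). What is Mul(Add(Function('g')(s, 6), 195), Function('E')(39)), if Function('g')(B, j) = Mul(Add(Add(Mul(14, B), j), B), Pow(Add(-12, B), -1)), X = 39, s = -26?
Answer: Rational(11881953, 19) ≈ 6.2537e+5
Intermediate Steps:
Function('E')(k) = Add(7, Pow(k, 2), Mul(39, k)) (Function('E')(k) = Add(Add(Pow(k, 2), Mul(39, k)), 7) = Add(7, Pow(k, 2), Mul(39, k)))
Function('g')(B, j) = Mul(Pow(Add(-12, B), -1), Add(j, Mul(15, B))) (Function('g')(B, j) = Mul(Add(Add(j, Mul(14, B)), B), Pow(Add(-12, B), -1)) = Mul(Add(j, Mul(15, B)), Pow(Add(-12, B), -1)) = Mul(Pow(Add(-12, B), -1), Add(j, Mul(15, B))))
Mul(Add(Function('g')(s, 6), 195), Function('E')(39)) = Mul(Add(Mul(Pow(Add(-12, -26), -1), Add(6, Mul(15, -26))), 195), Add(7, Pow(39, 2), Mul(39, 39))) = Mul(Add(Mul(Pow(-38, -1), Add(6, -390)), 195), Add(7, 1521, 1521)) = Mul(Add(Mul(Rational(-1, 38), -384), 195), 3049) = Mul(Add(Rational(192, 19), 195), 3049) = Mul(Rational(3897, 19), 3049) = Rational(11881953, 19)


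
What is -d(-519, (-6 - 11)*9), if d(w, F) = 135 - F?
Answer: -288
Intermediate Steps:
-d(-519, (-6 - 11)*9) = -(135 - (-6 - 11)*9) = -(135 - (-17)*9) = -(135 - 1*(-153)) = -(135 + 153) = -1*288 = -288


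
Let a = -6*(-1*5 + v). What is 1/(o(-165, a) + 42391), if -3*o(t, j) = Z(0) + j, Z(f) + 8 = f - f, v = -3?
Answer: 3/127133 ≈ 2.3597e-5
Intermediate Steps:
Z(f) = -8 (Z(f) = -8 + (f - f) = -8 + 0 = -8)
a = 48 (a = -6*(-1*5 - 3) = -6*(-5 - 3) = -6*(-8) = 48)
o(t, j) = 8/3 - j/3 (o(t, j) = -(-8 + j)/3 = 8/3 - j/3)
1/(o(-165, a) + 42391) = 1/((8/3 - ⅓*48) + 42391) = 1/((8/3 - 16) + 42391) = 1/(-40/3 + 42391) = 1/(127133/3) = 3/127133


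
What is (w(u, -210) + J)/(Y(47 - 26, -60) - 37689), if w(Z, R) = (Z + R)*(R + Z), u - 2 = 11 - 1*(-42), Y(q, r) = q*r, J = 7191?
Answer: -31216/38949 ≈ -0.80146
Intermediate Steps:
u = 55 (u = 2 + (11 - 1*(-42)) = 2 + (11 + 42) = 2 + 53 = 55)
w(Z, R) = (R + Z)² (w(Z, R) = (R + Z)*(R + Z) = (R + Z)²)
(w(u, -210) + J)/(Y(47 - 26, -60) - 37689) = ((-210 + 55)² + 7191)/((47 - 26)*(-60) - 37689) = ((-155)² + 7191)/(21*(-60) - 37689) = (24025 + 7191)/(-1260 - 37689) = 31216/(-38949) = 31216*(-1/38949) = -31216/38949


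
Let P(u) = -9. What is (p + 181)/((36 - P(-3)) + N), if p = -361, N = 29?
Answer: -90/37 ≈ -2.4324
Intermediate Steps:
(p + 181)/((36 - P(-3)) + N) = (-361 + 181)/((36 - 1*(-9)) + 29) = -180/((36 + 9) + 29) = -180/(45 + 29) = -180/74 = -180*1/74 = -90/37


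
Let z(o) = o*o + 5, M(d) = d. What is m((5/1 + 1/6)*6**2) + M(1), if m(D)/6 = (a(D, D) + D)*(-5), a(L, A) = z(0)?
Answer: -5729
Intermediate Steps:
z(o) = 5 + o**2 (z(o) = o**2 + 5 = 5 + o**2)
a(L, A) = 5 (a(L, A) = 5 + 0**2 = 5 + 0 = 5)
m(D) = -150 - 30*D (m(D) = 6*((5 + D)*(-5)) = 6*(-25 - 5*D) = -150 - 30*D)
m((5/1 + 1/6)*6**2) + M(1) = (-150 - 30*(5/1 + 1/6)*6**2) + 1 = (-150 - 30*(5*1 + 1*(1/6))*36) + 1 = (-150 - 30*(5 + 1/6)*36) + 1 = (-150 - 155*36) + 1 = (-150 - 30*186) + 1 = (-150 - 5580) + 1 = -5730 + 1 = -5729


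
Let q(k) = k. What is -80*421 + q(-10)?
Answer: -33690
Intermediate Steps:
-80*421 + q(-10) = -80*421 - 10 = -33680 - 10 = -33690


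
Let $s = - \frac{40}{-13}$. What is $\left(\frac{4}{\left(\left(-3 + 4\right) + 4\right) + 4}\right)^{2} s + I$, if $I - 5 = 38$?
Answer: $\frac{45919}{1053} \approx 43.608$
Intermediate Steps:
$I = 43$ ($I = 5 + 38 = 43$)
$s = \frac{40}{13}$ ($s = \left(-40\right) \left(- \frac{1}{13}\right) = \frac{40}{13} \approx 3.0769$)
$\left(\frac{4}{\left(\left(-3 + 4\right) + 4\right) + 4}\right)^{2} s + I = \left(\frac{4}{\left(\left(-3 + 4\right) + 4\right) + 4}\right)^{2} \cdot \frac{40}{13} + 43 = \left(\frac{4}{\left(1 + 4\right) + 4}\right)^{2} \cdot \frac{40}{13} + 43 = \left(\frac{4}{5 + 4}\right)^{2} \cdot \frac{40}{13} + 43 = \left(\frac{4}{9}\right)^{2} \cdot \frac{40}{13} + 43 = \frac{16}{81} \cdot \frac{40}{13} + 43 = \frac{640}{1053} + 43 = \frac{45919}{1053}$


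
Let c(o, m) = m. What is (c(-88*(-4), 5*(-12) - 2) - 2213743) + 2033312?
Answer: -180493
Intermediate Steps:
(c(-88*(-4), 5*(-12) - 2) - 2213743) + 2033312 = ((5*(-12) - 2) - 2213743) + 2033312 = ((-60 - 2) - 2213743) + 2033312 = (-62 - 2213743) + 2033312 = -2213805 + 2033312 = -180493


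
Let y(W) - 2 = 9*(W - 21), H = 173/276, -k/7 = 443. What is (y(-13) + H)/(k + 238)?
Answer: 83731/790188 ≈ 0.10596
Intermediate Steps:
k = -3101 (k = -7*443 = -3101)
H = 173/276 (H = 173*(1/276) = 173/276 ≈ 0.62681)
y(W) = -187 + 9*W (y(W) = 2 + 9*(W - 21) = 2 + 9*(-21 + W) = 2 + (-189 + 9*W) = -187 + 9*W)
(y(-13) + H)/(k + 238) = ((-187 + 9*(-13)) + 173/276)/(-3101 + 238) = ((-187 - 117) + 173/276)/(-2863) = (-304 + 173/276)*(-1/2863) = -83731/276*(-1/2863) = 83731/790188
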